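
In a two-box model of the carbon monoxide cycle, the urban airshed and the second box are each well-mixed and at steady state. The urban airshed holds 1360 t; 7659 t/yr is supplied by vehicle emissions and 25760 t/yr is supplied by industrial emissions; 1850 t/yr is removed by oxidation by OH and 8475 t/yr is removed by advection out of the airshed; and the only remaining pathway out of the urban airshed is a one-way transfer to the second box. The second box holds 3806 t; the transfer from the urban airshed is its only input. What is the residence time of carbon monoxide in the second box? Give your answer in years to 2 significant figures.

Balance the urban airshed: ΣF_in = 7659 + 25760 = 33419 t/yr.
Transfer to the second box = ΣF_in − (1850 + 8475) = 23094 t/yr.
At steady state the output of the second box equals its input, 23094 t/yr.
τ = M / F = 3806 / 23094 = 0.1648 yr.

0.16 yr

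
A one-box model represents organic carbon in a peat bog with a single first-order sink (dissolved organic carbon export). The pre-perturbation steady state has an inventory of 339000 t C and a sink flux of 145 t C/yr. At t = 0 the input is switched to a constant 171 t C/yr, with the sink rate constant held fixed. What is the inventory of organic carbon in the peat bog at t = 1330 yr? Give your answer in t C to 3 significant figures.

365000 t C

τ = M₀/F₀ = 339000/145 = 2338 yr; rate constant k = 1/τ.
New steady state M_∞ = F₁/k = F₁·τ = 171 × 2338 = 399790 t C.
M(t) = M_∞ + (M₀ − M_∞)·e^(−t/τ); t/τ = 1330/2338 = 0.5689, so e^(−t/τ) = 0.5662.
M(t) = 399790 − 60790 × 0.5662 = 365370 t C.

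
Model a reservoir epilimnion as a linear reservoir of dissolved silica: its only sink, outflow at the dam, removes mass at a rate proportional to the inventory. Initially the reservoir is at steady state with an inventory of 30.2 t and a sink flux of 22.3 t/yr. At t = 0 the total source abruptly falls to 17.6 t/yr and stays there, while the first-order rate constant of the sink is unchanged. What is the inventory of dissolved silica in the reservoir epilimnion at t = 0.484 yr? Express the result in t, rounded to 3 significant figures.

τ = M₀/F₀ = 30.2/22.3 = 1.354 yr; rate constant k = 1/τ.
New steady state M_∞ = F₁/k = F₁·τ = 17.6 × 1.354 = 23.835 t.
M(t) = M_∞ + (M₀ − M_∞)·e^(−t/τ); t/τ = 0.484/1.354 = 0.3574, so e^(−t/τ) = 0.6995.
M(t) = 23.835 + 6.365 × 0.6995 = 28.287 t.

28.3 t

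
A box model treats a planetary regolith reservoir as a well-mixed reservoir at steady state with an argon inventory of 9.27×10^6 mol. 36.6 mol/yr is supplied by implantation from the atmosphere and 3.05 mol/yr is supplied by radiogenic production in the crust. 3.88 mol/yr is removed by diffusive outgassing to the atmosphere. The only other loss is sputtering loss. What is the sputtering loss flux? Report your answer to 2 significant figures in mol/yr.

36 mol/yr

At steady state ΣF_in = ΣF_out.
ΣF_in = 36.6 + 3.05 = 39.650 mol/yr.
Sputtering loss flux = ΣF_in − (3.88) = 39.650 − 3.880 = 35.77 mol/yr.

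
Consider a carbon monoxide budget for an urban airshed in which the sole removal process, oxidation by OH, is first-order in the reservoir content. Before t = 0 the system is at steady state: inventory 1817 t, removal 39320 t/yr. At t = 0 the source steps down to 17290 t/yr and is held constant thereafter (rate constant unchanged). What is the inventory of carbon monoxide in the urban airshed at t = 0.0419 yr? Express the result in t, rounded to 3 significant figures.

1210 t

Residence time τ = M₀/F₀ = 0.04621 yr. The eventual steady state is M_∞ = M₀·(F₁/F₀) = 1817 × 17290/39320 = 798.98 t.
The anomaly ΔM(t) = M(t) − M_∞ decays as ΔM₀·e^(−t/τ) with ΔM₀ = 1817 − 798.98 = 1018 t.
At t = 0.0419 yr, e^(−t/τ) = e^(−0.9067) = 0.4038, so ΔM = 411.1 t and M = 798.98 + 411.1 = 1210.1 t.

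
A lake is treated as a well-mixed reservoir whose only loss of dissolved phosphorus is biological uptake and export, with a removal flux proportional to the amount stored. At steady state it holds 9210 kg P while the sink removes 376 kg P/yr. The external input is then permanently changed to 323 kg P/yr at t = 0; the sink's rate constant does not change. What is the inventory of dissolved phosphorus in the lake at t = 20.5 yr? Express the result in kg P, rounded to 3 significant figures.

τ = M₀/F₀ = 9210/376 = 24.49 yr; rate constant k = 1/τ.
New steady state M_∞ = F₁/k = F₁·τ = 323 × 24.49 = 7911.8 kg P.
M(t) = M_∞ + (M₀ − M_∞)·e^(−t/τ); t/τ = 20.5/24.49 = 0.8369, so e^(−t/τ) = 0.4330.
M(t) = 7911.8 + 1298 × 0.4330 = 8474.0 kg P.

8470 kg P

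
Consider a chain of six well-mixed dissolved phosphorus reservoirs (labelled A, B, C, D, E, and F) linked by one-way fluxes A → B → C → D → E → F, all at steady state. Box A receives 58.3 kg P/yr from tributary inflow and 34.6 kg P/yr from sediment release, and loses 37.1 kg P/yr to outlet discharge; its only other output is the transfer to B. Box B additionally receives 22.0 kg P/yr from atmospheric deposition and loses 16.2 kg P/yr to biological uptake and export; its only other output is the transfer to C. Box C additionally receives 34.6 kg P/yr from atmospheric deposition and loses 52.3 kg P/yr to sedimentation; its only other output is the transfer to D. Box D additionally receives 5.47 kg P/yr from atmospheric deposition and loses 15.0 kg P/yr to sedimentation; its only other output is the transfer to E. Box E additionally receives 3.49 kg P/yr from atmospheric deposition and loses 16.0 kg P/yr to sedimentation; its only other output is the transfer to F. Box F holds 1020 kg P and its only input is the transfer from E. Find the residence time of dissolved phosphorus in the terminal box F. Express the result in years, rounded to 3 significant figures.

46.7 yr

Box A: F(A→B) = (58.3 + 34.6) − 37.1 = 55.800 kg P/yr.
Box B: F(B→C) = (55.800 + 22.0) − 16.2 = 61.600 kg P/yr.
Box C: F(C→D) = (61.600 + 34.6) − 52.3 = 43.900 kg P/yr.
Box D: F(D→E) = (43.900 + 5.47) − 15.0 = 34.370 kg P/yr.
Box E: F(E→F) = (34.370 + 3.49) − 16.0 = 21.860 kg P/yr.
Box F throughput = its input = 21.860 kg P/yr; τ = 1020 / 21.860 = 46.66 yr.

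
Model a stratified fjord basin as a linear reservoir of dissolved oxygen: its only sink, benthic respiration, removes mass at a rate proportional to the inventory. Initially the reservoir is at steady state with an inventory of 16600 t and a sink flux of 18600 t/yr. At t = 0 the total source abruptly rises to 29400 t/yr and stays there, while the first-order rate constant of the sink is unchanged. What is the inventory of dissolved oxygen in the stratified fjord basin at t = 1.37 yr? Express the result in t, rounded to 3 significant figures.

Residence time τ = M₀/F₀ = 0.8925 yr. The eventual steady state is M_∞ = M₀·(F₁/F₀) = 16600 × 29400/18600 = 26239 t.
The anomaly ΔM(t) = M(t) − M_∞ decays as ΔM₀·e^(−t/τ) with ΔM₀ = 16600 − 26239 = −9639 t.
At t = 1.37 yr, e^(−t/τ) = e^(−1.535) = 0.2154, so ΔM = −2077 t and M = 26239 − 2077 = 24162 t.

24200 t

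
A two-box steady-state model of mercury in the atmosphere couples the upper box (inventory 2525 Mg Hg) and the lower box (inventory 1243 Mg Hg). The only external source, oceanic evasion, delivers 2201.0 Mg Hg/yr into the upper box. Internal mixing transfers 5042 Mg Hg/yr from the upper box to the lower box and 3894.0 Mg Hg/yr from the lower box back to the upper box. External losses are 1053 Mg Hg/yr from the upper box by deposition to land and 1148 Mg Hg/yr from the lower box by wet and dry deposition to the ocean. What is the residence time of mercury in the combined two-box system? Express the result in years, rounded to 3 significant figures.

Treat the two boxes together as one reservoir: the mixing fluxes between them are internal recycling, so τ = ΣM / Σ(external losses).
M_total = 2525 + 1243 = 3768.0 Mg Hg.
ΣF_external_out = 1053 + 1148 = 2201.0 Mg Hg/yr.
τ = M_total / ΣF_ext = 3768.0 / 2201.0 = 1.712 yr.

1.71 yr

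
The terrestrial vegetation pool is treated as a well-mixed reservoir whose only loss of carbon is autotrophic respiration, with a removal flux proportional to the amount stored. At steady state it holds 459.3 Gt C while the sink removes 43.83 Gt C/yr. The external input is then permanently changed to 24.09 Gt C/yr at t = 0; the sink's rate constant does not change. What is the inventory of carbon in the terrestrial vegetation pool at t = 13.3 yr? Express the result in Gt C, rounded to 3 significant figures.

311 Gt C

The sink rate constant is k = F₀/M₀ = 43.83/459.3 = 0.09543 yr⁻¹.
Solving dM/dt = F₁ − kM with M(0) = M₀ gives M(t) = F₁/k + (M₀ − F₁/k)·e^(−kt).
F₁/k = 24.09/0.09543 = 252.44 Gt C; kt = 0.09543 × 13.3 = 1.269, e^(−kt) = 0.2811.
M(13.3) = 252.44 + (459.3 − 252.44) × 0.2811 = 252.44 + 58.14 = 310.58 Gt C.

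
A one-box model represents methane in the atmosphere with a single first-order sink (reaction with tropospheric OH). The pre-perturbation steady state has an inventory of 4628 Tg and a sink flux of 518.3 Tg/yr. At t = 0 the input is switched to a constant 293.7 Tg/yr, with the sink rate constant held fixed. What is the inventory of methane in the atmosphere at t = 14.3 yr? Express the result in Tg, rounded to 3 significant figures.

The sink rate constant is k = F₀/M₀ = 518.3/4628 = 0.1120 yr⁻¹.
Solving dM/dt = F₁ − kM with M(0) = M₀ gives M(t) = F₁/k + (M₀ − F₁/k)·e^(−kt).
F₁/k = 293.7/0.1120 = 2622.5 Tg; kt = 0.1120 × 14.3 = 1.601, e^(−kt) = 0.2016.
M(14.3) = 2622.5 + (4628 − 2622.5) × 0.2016 = 2622.5 + 404.3 = 3026.8 Tg.

3030 Tg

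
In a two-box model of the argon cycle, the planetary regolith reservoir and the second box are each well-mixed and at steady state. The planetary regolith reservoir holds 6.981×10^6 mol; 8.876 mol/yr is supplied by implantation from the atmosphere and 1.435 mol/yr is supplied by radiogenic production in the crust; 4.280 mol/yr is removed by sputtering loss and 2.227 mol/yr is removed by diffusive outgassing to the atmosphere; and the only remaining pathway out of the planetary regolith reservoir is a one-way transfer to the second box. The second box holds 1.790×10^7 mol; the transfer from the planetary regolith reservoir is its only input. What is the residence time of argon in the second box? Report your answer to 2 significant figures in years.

4.7×10^6 yr

Balance the planetary regolith reservoir: ΣF_in = 8.876 + 1.435 = 10.311 mol/yr.
Transfer to the second box = ΣF_in − (4.280 + 2.227) = 3.8040 mol/yr.
At steady state the output of the second box equals its input, 3.8040 mol/yr.
τ = M / F = 1.790×10^7 / 3.8040 = 4.706×10^6 yr.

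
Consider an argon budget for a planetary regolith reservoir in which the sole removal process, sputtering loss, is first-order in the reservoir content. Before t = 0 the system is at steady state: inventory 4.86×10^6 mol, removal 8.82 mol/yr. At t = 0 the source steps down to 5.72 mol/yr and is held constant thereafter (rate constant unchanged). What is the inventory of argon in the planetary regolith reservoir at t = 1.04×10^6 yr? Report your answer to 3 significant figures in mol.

Residence time τ = M₀/F₀ = 551000 yr. The eventual steady state is M_∞ = M₀·(F₁/F₀) = 4.86×10^6 × 5.72/8.82 = 3.1518×10^6 mol.
The anomaly ΔM(t) = M(t) − M_∞ decays as ΔM₀·e^(−t/τ) with ΔM₀ = 4.86×10^6 − 3.1518×10^6 = 1.708×10^6 mol.
At t = 1.04×10^6 yr, e^(−t/τ) = e^(−1.887) = 0.1515, so ΔM = 258700 mol and M = 3.1518×10^6 + 258700 = 3.4106×10^6 mol.

3.41×10^6 mol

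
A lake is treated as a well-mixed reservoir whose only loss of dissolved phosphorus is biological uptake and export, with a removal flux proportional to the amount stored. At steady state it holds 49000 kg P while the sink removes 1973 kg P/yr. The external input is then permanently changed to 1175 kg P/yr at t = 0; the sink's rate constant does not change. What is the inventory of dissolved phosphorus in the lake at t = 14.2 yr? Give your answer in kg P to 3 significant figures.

τ = M₀/F₀ = 49000/1973 = 24.84 yr; rate constant k = 1/τ.
New steady state M_∞ = F₁/k = F₁·τ = 1175 × 24.84 = 29181 kg P.
M(t) = M_∞ + (M₀ − M_∞)·e^(−t/τ); t/τ = 14.2/24.84 = 0.5718, so e^(−t/τ) = 0.5645.
M(t) = 29181 + 19820 × 0.5645 = 40370 kg P.

40400 kg P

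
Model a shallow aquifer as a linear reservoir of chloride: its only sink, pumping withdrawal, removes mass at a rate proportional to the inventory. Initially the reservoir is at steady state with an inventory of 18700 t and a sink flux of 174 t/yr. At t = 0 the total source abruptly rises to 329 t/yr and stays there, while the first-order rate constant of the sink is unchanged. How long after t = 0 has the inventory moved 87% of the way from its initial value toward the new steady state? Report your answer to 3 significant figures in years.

τ = M₀/F₀ = 18700/174 = 107.5 yr.
The remaining gap fraction is e^(−t/τ); 87% covered ⇒ e^(−t/τ) = 0.130.
t = −τ ln(0.130) = 107.5 × 2.040 = 219.3 yr.

219 yr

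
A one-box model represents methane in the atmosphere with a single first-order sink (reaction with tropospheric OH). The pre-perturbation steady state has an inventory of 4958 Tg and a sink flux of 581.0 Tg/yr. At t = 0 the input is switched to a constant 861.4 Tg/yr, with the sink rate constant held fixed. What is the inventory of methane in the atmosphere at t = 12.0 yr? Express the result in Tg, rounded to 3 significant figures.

τ = M₀/F₀ = 4958/581.0 = 8.534 yr; rate constant k = 1/τ.
New steady state M_∞ = F₁/k = F₁·τ = 861.4 × 8.534 = 7350.8 Tg.
M(t) = M_∞ + (M₀ − M_∞)·e^(−t/τ); t/τ = 12.0/8.534 = 1.406, so e^(−t/τ) = 0.2451.
M(t) = 7350.8 − 2393 × 0.2451 = 6764.4 Tg.

6760 Tg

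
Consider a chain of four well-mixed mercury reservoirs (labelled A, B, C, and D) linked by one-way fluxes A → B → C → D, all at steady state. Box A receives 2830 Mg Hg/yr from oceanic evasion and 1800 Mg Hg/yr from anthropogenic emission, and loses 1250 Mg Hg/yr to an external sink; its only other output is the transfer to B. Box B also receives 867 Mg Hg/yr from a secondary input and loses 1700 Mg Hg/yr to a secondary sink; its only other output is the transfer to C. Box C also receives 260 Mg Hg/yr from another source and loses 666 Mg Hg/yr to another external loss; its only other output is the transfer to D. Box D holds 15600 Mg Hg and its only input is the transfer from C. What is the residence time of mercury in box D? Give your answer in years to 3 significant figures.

7.29 yr

Box A: F(A→B) = (2830 + 1800) − 1250 = 3380.0 Mg Hg/yr.
Box B: F(B→C) = (3380.0 + 867) − 1700 = 2547.0 Mg Hg/yr.
Box C: F(C→D) = (2547.0 + 260) − 666 = 2141.0 Mg Hg/yr.
Box D throughput = its input = 2141.0 Mg Hg/yr; τ = 15600 / 2141.0 = 7.286 yr.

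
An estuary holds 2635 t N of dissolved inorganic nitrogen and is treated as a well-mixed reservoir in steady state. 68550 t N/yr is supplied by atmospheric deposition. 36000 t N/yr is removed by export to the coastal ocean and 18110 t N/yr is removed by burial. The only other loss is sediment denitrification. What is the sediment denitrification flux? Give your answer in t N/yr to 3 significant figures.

At steady state ΣF_in = ΣF_out.
ΣF_in = 68550 t N/yr.
Sediment denitrification flux = ΣF_in − (36000 + 18110) = 68550 − 54110 = 14440 t N/yr.

14400 t N/yr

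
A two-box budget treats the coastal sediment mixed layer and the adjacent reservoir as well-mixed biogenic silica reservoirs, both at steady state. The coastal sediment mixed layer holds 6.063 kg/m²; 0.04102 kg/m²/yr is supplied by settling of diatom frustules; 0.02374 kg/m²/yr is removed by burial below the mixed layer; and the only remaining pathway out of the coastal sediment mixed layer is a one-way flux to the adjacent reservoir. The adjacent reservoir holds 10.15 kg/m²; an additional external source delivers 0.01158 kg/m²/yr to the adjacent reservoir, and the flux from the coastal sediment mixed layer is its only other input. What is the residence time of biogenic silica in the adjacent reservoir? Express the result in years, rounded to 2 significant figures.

Balance the coastal sediment mixed layer: ΣF_in = 0.041020 kg/m²/yr.
Flux to the adjacent reservoir = ΣF_in − (0.02374) = 0.017280 kg/m²/yr.
Total input to the adjacent reservoir = 0.017280 + 0.01158 = 0.028860 kg/m²/yr; at steady state this equals its total output.
τ = M / F = 10.15 / 0.028860 = 351.7 yr.

350 yr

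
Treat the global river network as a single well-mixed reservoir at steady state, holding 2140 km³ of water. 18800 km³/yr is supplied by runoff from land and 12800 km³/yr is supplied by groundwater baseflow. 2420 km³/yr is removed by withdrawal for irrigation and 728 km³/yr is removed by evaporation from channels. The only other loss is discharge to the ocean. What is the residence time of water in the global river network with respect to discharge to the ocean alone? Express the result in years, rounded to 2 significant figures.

At steady state ΣF_in = ΣF_out.
ΣF_in = 18800 + 12800 = 31600 km³/yr.
Discharge to the ocean flux = ΣF_in − (2420 + 728) = 31600 − 3148 = 28450 km³/yr.
τ = M / F = 2140 / 28450 = 0.07521 yr.

0.075 yr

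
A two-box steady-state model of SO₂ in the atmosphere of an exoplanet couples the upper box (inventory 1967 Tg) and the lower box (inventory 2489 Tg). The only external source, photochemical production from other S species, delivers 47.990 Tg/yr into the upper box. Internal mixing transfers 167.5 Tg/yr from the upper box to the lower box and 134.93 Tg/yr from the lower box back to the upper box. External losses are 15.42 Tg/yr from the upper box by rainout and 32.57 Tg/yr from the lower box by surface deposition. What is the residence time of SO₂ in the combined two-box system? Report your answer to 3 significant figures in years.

92.9 yr

Treat the two boxes together as one reservoir: the mixing fluxes between them are internal recycling, so τ = ΣM / Σ(external losses).
M_total = 1967 + 2489 = 4456.0 Tg.
ΣF_external_out = 15.42 + 32.57 = 47.990 Tg/yr.
τ = M_total / ΣF_ext = 4456.0 / 47.990 = 92.85 yr.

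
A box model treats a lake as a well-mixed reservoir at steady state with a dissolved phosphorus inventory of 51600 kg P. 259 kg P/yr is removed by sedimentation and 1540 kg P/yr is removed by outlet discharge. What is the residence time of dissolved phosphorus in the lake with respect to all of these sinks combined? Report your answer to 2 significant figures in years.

29 yr

Total removal flux = 259 + 1540 = 1799.0 kg P/yr.
τ = M / ΣF_out = 51600 / 1799.0 = 28.68 yr.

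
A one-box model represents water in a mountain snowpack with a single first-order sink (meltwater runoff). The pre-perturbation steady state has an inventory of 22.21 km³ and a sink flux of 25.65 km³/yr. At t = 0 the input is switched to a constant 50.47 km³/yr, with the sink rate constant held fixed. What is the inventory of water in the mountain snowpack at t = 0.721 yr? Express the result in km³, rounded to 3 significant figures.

Residence time τ = M₀/F₀ = 0.8659 yr. The eventual steady state is M_∞ = M₀·(F₁/F₀) = 22.21 × 50.47/25.65 = 43.701 km³.
The anomaly ΔM(t) = M(t) − M_∞ decays as ΔM₀·e^(−t/τ) with ΔM₀ = 22.21 − 43.701 = −21.49 km³.
At t = 0.721 yr, e^(−t/τ) = e^(−0.8327) = 0.4349, so ΔM = −9.346 km³ and M = 43.701 − 9.346 = 34.355 km³.

34.4 km³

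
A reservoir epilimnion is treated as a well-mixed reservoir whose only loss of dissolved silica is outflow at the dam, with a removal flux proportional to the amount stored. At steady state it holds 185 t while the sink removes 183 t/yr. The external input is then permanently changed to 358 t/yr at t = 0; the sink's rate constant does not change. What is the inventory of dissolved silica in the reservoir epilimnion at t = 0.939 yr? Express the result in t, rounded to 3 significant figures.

τ = M₀/F₀ = 185/183 = 1.011 yr; rate constant k = 1/τ.
New steady state M_∞ = F₁/k = F₁·τ = 358 × 1.011 = 361.91 t.
M(t) = M_∞ + (M₀ − M_∞)·e^(−t/τ); t/τ = 0.939/1.011 = 0.9288, so e^(−t/τ) = 0.3950.
M(t) = 361.91 − 176.9 × 0.3950 = 292.03 t.

292 t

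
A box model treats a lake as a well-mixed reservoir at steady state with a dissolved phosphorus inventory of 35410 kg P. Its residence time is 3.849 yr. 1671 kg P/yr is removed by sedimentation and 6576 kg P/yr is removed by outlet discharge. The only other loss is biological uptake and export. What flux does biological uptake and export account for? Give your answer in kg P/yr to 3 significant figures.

Total removal F = M/τ = 35410 / 3.849 = 9200 kg P/yr.
Biological uptake and export = F − (1671 + 6576) = 9200 − 8247 = 952.8 kg P/yr.

953 kg P/yr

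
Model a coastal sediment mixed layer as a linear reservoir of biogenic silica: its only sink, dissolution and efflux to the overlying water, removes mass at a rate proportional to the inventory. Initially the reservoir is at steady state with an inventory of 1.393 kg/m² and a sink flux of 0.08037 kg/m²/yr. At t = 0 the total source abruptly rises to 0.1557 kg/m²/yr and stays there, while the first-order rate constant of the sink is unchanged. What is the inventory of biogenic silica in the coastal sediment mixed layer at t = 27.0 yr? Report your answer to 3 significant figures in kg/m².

Residence time τ = M₀/F₀ = 17.33 yr. The eventual steady state is M_∞ = M₀·(F₁/F₀) = 1.393 × 0.1557/0.08037 = 2.6986 kg/m².
The anomaly ΔM(t) = M(t) − M_∞ decays as ΔM₀·e^(−t/τ) with ΔM₀ = 1.393 − 2.6986 = −1.306 kg/m².
At t = 27.0 yr, e^(−t/τ) = e^(−1.558) = 0.2106, so ΔM = −0.2750 kg/m² and M = 2.6986 − 0.2750 = 2.4237 kg/m².

2.42 kg/m²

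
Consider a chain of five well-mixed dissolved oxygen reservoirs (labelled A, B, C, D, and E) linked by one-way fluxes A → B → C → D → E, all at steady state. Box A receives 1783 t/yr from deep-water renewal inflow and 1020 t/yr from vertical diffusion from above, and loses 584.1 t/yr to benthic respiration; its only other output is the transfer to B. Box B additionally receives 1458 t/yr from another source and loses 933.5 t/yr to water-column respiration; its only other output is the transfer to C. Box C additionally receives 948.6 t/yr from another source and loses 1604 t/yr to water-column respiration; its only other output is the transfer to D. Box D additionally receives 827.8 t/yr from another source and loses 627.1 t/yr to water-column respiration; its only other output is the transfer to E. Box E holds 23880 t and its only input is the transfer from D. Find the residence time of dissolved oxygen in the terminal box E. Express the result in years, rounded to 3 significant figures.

Box A: F(A→B) = (1783 + 1020) − 584.1 = 2218.9 t/yr.
Box B: F(B→C) = (2218.9 + 1458) − 933.5 = 2743.4 t/yr.
Box C: F(C→D) = (2743.4 + 948.6) − 1604 = 2088.0 t/yr.
Box D: F(D→E) = (2088.0 + 827.8) − 627.1 = 2288.7 t/yr.
Box E throughput = its input = 2288.7 t/yr; τ = 23880 / 2288.7 = 10.43 yr.

10.4 yr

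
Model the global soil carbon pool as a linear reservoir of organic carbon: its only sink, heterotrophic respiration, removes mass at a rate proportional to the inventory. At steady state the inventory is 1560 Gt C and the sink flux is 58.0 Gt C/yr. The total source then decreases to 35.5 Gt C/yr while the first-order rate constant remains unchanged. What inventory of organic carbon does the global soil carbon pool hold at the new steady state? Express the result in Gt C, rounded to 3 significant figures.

955 Gt C

Rate constant k = F/M = 58.0 / 1560 = 0.03718 yr⁻¹.
At the new steady state, source = k·M_new ⇒ M_new = 35.5 / 0.03718 = 954.8 Gt C.
(Equivalently M_new = M × F_new/F_old = 1560 × 35.5/58.0.)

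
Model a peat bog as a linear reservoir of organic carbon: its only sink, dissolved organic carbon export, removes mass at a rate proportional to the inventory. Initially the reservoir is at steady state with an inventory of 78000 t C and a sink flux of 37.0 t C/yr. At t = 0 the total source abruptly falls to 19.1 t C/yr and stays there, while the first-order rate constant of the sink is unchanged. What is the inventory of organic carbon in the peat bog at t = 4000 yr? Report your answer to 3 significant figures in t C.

45900 t C

τ = M₀/F₀ = 78000/37.0 = 2108 yr; rate constant k = 1/τ.
New steady state M_∞ = F₁/k = F₁·τ = 19.1 × 2108 = 40265 t C.
M(t) = M_∞ + (M₀ − M_∞)·e^(−t/τ); t/τ = 4000/2108 = 1.897, so e^(−t/τ) = 0.1500.
M(t) = 40265 + 37740 × 0.1500 = 45923 t C.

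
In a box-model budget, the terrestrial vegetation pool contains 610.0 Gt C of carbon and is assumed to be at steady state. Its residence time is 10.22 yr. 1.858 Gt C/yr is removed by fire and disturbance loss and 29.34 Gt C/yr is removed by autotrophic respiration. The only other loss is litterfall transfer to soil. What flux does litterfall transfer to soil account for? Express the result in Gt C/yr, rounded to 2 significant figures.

28 Gt C/yr

Total removal F = M/τ = 610.0 / 10.22 = 59.69 Gt C/yr.
Litterfall transfer to soil = F − (1.858 + 29.34) = 59.69 − 31.20 = 28.49 Gt C/yr.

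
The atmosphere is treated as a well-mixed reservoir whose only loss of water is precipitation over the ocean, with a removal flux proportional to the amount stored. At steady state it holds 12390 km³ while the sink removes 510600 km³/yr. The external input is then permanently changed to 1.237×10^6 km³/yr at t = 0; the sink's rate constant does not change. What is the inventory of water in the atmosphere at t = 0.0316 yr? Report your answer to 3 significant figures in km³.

25200 km³

τ = M₀/F₀ = 12390/510600 = 0.02427 yr; rate constant k = 1/τ.
New steady state M_∞ = F₁/k = F₁·τ = 1.237×10^6 × 0.02427 = 30017 km³.
M(t) = M_∞ + (M₀ − M_∞)·e^(−t/τ); t/τ = 0.0316/0.02427 = 1.302, so e^(−t/τ) = 0.2719.
M(t) = 30017 − 17630 × 0.2719 = 25224 km³.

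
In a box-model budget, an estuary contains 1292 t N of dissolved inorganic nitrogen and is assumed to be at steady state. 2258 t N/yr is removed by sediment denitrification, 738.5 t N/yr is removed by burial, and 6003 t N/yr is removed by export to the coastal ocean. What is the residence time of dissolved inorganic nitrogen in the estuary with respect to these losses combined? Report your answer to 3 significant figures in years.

Total removal = 2258 + 738.5 + 6003 = 8999.5 t N/yr.
τ = M / ΣF_out = 1292 / 8999.5 = 0.1436 yr.

0.144 yr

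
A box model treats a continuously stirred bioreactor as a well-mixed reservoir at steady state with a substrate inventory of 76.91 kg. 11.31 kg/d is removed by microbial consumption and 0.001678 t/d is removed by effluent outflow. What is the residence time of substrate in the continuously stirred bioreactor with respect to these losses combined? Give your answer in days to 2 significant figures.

5.9 d

Convert the effluent outflow flux: 0.001678 t/d = 1.678 kg/d.
Total removal = 11.31 + 1.678 = 12.988 kg/d.
τ = M / ΣF_out = 76.91 / 12.988 = 5.922 d.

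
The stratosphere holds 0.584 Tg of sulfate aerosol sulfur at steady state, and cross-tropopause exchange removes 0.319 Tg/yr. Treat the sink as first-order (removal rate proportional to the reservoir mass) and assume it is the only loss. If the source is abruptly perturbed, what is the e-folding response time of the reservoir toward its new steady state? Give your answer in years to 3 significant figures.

For a linear reservoir the response time equals the residence time τ = M/F.
τ = 0.584 / 0.319 = 1.831 yr.

1.83 yr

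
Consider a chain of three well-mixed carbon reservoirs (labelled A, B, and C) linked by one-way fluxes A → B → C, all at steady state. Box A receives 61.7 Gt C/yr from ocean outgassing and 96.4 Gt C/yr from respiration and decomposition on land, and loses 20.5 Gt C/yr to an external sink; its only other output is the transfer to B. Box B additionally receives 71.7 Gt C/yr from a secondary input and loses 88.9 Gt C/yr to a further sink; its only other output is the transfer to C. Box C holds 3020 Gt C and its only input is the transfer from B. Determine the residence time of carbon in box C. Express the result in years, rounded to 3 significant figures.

25.1 yr

Box A: F(A→B) = (61.7 + 96.4) − 20.5 = 137.60 Gt C/yr.
Box B: F(B→C) = (137.60 + 71.7) − 88.9 = 120.40 Gt C/yr.
Box C throughput = its input = 120.40 Gt C/yr; τ = 3020 / 120.40 = 25.08 yr.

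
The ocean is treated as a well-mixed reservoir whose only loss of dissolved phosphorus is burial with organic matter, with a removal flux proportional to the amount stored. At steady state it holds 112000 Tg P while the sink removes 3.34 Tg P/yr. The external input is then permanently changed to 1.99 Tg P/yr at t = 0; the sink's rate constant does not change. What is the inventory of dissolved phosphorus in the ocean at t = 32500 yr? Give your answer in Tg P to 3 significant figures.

The sink rate constant is k = F₀/M₀ = 3.34/112000 = 2.982×10^-5 yr⁻¹.
Solving dM/dt = F₁ − kM with M(0) = M₀ gives M(t) = F₁/k + (M₀ − F₁/k)·e^(−kt).
F₁/k = 1.99/2.982×10^-5 = 66731 Tg P; kt = 2.982×10^-5 × 32500 = 0.9692, e^(−kt) = 0.3794.
M(32500) = 66731 + (112000 − 66731) × 0.3794 = 66731 + 17170 = 83905 Tg P.

83900 Tg P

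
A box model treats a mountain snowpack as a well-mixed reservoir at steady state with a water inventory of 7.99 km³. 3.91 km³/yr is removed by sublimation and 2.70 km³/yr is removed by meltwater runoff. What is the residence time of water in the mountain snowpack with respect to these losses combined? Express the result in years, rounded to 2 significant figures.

Total removal = 3.910 + 2.700 = 6.6100 km³/yr.
τ = M / ΣF_out = 7.99 / 6.6100 = 1.209 yr.

1.2 yr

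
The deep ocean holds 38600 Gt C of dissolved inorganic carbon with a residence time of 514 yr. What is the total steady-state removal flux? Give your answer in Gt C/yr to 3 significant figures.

75.1 Gt C/yr

F = M / τ = 38600 / 514 = 75.10 Gt C/yr.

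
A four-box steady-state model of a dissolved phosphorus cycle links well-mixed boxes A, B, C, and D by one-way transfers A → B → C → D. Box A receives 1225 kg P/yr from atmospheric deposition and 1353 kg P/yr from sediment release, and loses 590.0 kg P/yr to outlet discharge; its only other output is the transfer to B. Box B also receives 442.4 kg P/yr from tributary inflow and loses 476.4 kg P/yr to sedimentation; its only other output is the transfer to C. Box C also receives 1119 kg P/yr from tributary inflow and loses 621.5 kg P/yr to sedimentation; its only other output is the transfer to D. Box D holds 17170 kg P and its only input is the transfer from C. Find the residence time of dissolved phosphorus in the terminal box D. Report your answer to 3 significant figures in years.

7.00 yr

Box A: F(A→B) = (1225 + 1353) − 590.0 = 1988.0 kg P/yr.
Box B: F(B→C) = (1988.0 + 442.4) − 476.4 = 1954.0 kg P/yr.
Box C: F(C→D) = (1954.0 + 1119) − 621.5 = 2451.5 kg P/yr.
Box D throughput = its input = 2451.5 kg P/yr; τ = 17170 / 2451.5 = 7.004 yr.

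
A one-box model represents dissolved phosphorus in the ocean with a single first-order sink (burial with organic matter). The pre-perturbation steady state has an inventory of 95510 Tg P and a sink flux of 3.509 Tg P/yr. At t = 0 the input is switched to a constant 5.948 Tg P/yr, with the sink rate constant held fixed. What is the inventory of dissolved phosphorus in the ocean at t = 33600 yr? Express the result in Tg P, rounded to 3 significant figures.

143000 Tg P

The sink rate constant is k = F₀/M₀ = 3.509/95510 = 3.674×10^-5 yr⁻¹.
Solving dM/dt = F₁ − kM with M(0) = M₀ gives M(t) = F₁/k + (M₀ − F₁/k)·e^(−kt).
F₁/k = 5.948/3.674×10^-5 = 161900 Tg P; kt = 3.674×10^-5 × 33600 = 1.234, e^(−kt) = 0.2910.
M(33600) = 161900 + (95510 − 161900) × 0.2910 = 161900 − 19320 = 142580 Tg P.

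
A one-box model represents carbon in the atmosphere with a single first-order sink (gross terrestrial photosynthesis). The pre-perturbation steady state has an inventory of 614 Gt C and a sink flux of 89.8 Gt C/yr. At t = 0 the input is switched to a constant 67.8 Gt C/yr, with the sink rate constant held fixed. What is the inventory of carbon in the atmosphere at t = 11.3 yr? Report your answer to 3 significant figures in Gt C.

492 Gt C

The sink rate constant is k = F₀/M₀ = 89.8/614 = 0.1463 yr⁻¹.
Solving dM/dt = F₁ − kM with M(0) = M₀ gives M(t) = F₁/k + (M₀ − F₁/k)·e^(−kt).
F₁/k = 67.8/0.1463 = 463.58 Gt C; kt = 0.1463 × 11.3 = 1.653, e^(−kt) = 0.1915.
M(11.3) = 463.58 + (614 − 463.58) × 0.1915 = 463.58 + 28.81 = 492.39 Gt C.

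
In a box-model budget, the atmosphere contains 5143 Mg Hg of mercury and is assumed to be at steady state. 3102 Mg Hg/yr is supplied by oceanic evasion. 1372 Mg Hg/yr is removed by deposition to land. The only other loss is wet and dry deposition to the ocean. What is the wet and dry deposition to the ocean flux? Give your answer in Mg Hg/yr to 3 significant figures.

At steady state ΣF_in = ΣF_out.
ΣF_in = 3102.0 Mg Hg/yr.
Wet and dry deposition to the ocean flux = ΣF_in − (1372) = 3102.0 − 1372 = 1730 Mg Hg/yr.

1730 Mg Hg/yr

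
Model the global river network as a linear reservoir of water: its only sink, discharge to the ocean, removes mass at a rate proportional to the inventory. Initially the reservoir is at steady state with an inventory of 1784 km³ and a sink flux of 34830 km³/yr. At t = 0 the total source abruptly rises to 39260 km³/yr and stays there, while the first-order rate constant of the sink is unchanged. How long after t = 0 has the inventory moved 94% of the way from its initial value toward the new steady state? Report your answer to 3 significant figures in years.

τ = M₀/F₀ = 1784/34830 = 0.05122 yr.
The remaining gap fraction is e^(−t/τ); 94% covered ⇒ e^(−t/τ) = 0.0600.
t = −τ ln(0.0600) = 0.05122 × 2.813 = 0.1441 yr.

0.144 yr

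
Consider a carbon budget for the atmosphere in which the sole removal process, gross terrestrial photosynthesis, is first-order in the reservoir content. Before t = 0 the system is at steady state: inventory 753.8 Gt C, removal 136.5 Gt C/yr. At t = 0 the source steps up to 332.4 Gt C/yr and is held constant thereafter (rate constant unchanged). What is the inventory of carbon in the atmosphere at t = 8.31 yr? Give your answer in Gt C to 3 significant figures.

The sink rate constant is k = F₀/M₀ = 136.5/753.8 = 0.1811 yr⁻¹.
Solving dM/dt = F₁ − kM with M(0) = M₀ gives M(t) = F₁/k + (M₀ − F₁/k)·e^(−kt).
F₁/k = 332.4/0.1811 = 1835.6 Gt C; kt = 0.1811 × 8.31 = 1.505, e^(−kt) = 0.2221.
M(8.31) = 1835.6 + (753.8 − 1835.6) × 0.2221 = 1835.6 − 240.2 = 1595.4 Gt C.

1600 Gt C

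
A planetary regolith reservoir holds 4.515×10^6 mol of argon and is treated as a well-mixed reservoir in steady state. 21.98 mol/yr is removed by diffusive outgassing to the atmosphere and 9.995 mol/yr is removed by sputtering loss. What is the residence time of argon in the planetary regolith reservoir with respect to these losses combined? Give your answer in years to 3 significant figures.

141000 yr

Total removal = 21.98 + 9.995 = 31.975 mol/yr.
τ = M / ΣF_out = 4.515×10^6 / 31.975 = 141200 yr.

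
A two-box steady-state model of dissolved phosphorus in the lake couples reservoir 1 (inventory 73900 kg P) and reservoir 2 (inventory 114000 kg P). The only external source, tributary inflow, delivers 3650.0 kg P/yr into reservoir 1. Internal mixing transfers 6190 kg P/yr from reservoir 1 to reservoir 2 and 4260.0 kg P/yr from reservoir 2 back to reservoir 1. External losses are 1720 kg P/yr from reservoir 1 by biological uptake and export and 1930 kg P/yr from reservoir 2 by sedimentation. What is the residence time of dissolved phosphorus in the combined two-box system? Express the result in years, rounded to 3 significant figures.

51.5 yr

Treat the two boxes together as one reservoir: the mixing fluxes between them are internal recycling, so τ = ΣM / Σ(external losses).
M_total = 73900 + 114000 = 187900 kg P.
ΣF_external_out = 1720 + 1930 = 3650.0 kg P/yr.
τ = M_total / ΣF_ext = 187900 / 3650.0 = 51.48 yr.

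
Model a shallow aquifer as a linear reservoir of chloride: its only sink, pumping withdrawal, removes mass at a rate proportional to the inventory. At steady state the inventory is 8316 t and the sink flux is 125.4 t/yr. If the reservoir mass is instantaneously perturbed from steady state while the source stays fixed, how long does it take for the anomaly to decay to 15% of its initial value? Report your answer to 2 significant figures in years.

130 yr

For a linear reservoir the anomaly decays as exp(−t/τ) with τ = M/F = 8316/125.4 = 66.32 yr.
exp(−t/τ) = 0.15 ⇒ t = −τ ln(0.15) = 66.32 × 1.897 = 125.8 yr.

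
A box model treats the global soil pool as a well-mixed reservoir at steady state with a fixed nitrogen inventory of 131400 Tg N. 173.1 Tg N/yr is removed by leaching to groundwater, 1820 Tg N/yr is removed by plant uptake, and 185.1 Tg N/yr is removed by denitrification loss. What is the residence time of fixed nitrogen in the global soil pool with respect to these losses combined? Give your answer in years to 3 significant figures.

60.3 yr

Total removal = 173.1 + 1820 + 185.1 = 2178.2 Tg N/yr.
τ = M / ΣF_out = 131400 / 2178.2 = 60.33 yr.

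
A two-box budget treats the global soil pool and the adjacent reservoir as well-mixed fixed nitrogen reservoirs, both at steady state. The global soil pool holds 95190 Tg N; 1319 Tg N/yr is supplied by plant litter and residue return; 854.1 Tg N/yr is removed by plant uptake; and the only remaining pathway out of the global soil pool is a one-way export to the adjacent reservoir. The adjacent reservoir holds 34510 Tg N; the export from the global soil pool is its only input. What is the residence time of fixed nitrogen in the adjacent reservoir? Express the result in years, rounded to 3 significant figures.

74.2 yr

Balance the global soil pool: ΣF_in = 1319.0 Tg N/yr.
Export to the adjacent reservoir = ΣF_in − (854.1) = 464.90 Tg N/yr.
At steady state the output of the adjacent reservoir equals its input, 464.90 Tg N/yr.
τ = M / F = 34510 / 464.90 = 74.23 yr.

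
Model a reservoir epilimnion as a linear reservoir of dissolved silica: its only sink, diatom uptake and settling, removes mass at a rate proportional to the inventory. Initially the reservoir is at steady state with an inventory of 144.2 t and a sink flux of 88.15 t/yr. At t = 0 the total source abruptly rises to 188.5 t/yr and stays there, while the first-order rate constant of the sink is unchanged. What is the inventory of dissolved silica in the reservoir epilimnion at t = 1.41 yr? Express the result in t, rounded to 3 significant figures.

The sink rate constant is k = F₀/M₀ = 88.15/144.2 = 0.6113 yr⁻¹.
Solving dM/dt = F₁ − kM with M(0) = M₀ gives M(t) = F₁/k + (M₀ − F₁/k)·e^(−kt).
F₁/k = 188.5/0.6113 = 308.36 t; kt = 0.6113 × 1.41 = 0.8619, e^(−kt) = 0.4223.
M(1.41) = 308.36 + (144.2 − 308.36) × 0.4223 = 308.36 − 69.33 = 239.03 t.

239 t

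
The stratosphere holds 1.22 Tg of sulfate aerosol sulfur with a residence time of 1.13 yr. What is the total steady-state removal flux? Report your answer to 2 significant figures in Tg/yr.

F = M / τ = 1.22 / 1.13 = 1.080 Tg/yr.

1.1 Tg/yr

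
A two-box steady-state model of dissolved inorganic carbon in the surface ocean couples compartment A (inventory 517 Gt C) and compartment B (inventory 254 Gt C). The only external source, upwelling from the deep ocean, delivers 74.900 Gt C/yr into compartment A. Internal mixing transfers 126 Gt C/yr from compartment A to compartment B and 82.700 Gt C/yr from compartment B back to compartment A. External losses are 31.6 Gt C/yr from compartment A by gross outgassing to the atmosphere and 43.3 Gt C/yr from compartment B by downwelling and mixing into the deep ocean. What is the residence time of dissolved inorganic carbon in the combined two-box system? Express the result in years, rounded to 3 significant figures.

Treat the two boxes together as one reservoir: the mixing fluxes between them are internal recycling, so τ = ΣM / Σ(external losses).
M_total = 517 + 254 = 771.00 Gt C.
ΣF_external_out = 31.6 + 43.3 = 74.900 Gt C/yr.
τ = M_total / ΣF_ext = 771.00 / 74.900 = 10.29 yr.

10.3 yr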